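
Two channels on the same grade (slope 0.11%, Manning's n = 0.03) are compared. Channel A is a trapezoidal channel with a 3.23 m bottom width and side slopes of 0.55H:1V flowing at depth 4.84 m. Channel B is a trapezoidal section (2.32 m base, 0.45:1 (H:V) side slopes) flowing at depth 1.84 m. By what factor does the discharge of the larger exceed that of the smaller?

Channel A: With bottom width b = 3.23 m and side slope z = 0.55: A = (b + zy)y = (3.23 + 0.55×4.84)×4.84 = 28.52 m²; P = b + 2y√(1+z²) = 3.23 + 2×4.84×1.141 = 14.28 m. Hydraulic radius R = A/P = 28.52/14.28 = 1.997 m. Q_A = (1/0.03)·28.52·1.997^(2/3)·√0.0011 = 50 m³/s.
Channel B: With bottom width b = 2.32 m and side slope z = 0.45: A = (b + zy)y = (2.32 + 0.45×1.84)×1.84 = 5.792 m²; P = b + 2y√(1+z²) = 2.32 + 2×1.84×1.097 = 6.355 m. Hydraulic radius R = A/P = 5.792/6.355 = 0.9114 m. Q_B = (1/0.03)·5.792·0.9114^(2/3)·√0.0011 = 6.02 m³/s.
The larger discharge is 50 m³/s and the smaller is 6.02 m³/s; the ratio is 8.31.

8.31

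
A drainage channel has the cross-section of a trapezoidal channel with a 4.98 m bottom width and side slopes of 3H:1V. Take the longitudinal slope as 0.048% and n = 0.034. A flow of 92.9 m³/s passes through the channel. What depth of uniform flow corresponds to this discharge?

Manning's equation rearranged: A R^(2/3) = nQ / (1·√S) = 0.034 × 92.9 / (√0.00048) = 144.2.
Try y = 3.82 m: A R^(2/3) = 104.8 — short.
Try y = 4.39 m: A R^(2/3) = 144.1 — matches.

y_n = 4.39 m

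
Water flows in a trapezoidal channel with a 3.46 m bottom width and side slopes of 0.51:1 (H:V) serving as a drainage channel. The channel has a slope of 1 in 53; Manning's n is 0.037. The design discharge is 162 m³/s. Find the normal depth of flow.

Manning's equation rearranged: A R^(2/3) = nQ / (1·√S) = 0.037 × 162 / (√0.01887) = 43.64.
Try y = 3.45 m: A R^(2/3) = 24.71 — short.
Try y = 4.73 m: A R^(2/3) = 43.69 — ≈ 43.64.

y_n = 4.73 m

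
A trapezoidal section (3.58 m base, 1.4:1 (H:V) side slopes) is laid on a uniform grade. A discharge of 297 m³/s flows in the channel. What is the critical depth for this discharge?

At critical depth, Q² T / (g A³) = 1, i.e. A³/T = Q²/g = 297²/9.81 = 8992.
At y = 6.38 m: A³/T = 23720 — over.
At y = 5.08 m: A³/T = 9000 — matches.

y_c = 5.08 m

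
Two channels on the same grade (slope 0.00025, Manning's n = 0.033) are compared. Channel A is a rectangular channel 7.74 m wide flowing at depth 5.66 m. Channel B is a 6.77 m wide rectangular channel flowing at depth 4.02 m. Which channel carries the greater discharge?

Channel A: Flow area A = b·y = 7.74 × 5.66 = 43.81 m². Wetted perimeter P = b + 2y = 7.74 + 2×5.66 = 19.06 m. Hydraulic radius R = A/P = 43.81/19.06 = 2.298 m. Q_A = (1/0.033)·43.81·2.298^(2/3)·√0.00025 = 36.56 m³/s.
Channel B: Flow area A = b·y = 6.77 × 4.02 = 27.22 m². Wetted perimeter P = b + 2y = 6.77 + 2×4.02 = 14.81 m. Hydraulic radius R = A/P = 27.22/14.81 = 1.838 m. Q_B = (1/0.033)·27.22·1.838^(2/3)·√0.00025 = 19.56 m³/s.
Q_A = 36.56 m³/s vs Q_B = 19.56 m³/s, so channel A carries more.

channel A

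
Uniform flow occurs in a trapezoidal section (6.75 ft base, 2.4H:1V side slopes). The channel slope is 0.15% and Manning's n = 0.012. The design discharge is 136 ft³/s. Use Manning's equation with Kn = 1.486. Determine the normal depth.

y_n = 2.01 ft

Manning's equation rearranged: A R^(2/3) = nQ / (1.486·√S) = 0.012 × 136 / (1.486 × √0.0015) = 28.36.
At y = 1.8 ft: A R^(2/3) = 22.96 — low.
At y = 2.43 ft: A R^(2/3) = 41.43 — high.
At y = 2.01 ft: A R^(2/3) = 28.45 — close enough.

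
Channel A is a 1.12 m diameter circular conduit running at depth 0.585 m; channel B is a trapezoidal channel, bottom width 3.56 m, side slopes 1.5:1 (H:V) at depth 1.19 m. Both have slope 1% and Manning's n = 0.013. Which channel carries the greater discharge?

channel B

Channel A: For a circular section of diameter D = 1.12 m at depth y = 0.585 m, the central angle is θ = 2 arccos(1 − 2y/D) = 3.231 rad. Then A = (D²/8)(θ − sin θ) = 0.5206 m² and P = Dθ/2 = 1.809 m. Hydraulic radius R = A/P = 0.5206/1.809 = 0.2877 m. Q_A = (1/0.013)·0.5206·0.2877^(2/3)·√0.01 = 1.745 m³/s.
Channel B: With bottom width b = 3.56 m and side slope z = 1.5: A = (b + zy)y = (3.56 + 1.5×1.19)×1.19 = 6.361 m²; P = b + 2y√(1+z²) = 3.56 + 2×1.19×1.803 = 7.851 m. Hydraulic radius R = A/P = 6.361/7.851 = 0.8102 m. Q_B = (1/0.013)·6.361·0.8102^(2/3)·√0.01 = 42.52 m³/s.
Q_A = 1.745 m³/s vs Q_B = 42.52 m³/s, so channel B carries more.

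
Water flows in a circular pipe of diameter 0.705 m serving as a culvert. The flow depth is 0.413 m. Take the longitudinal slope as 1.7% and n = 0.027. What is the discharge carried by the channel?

For a circular section of diameter D = 0.705 m at depth y = 0.413 m, the central angle is θ = 2 arccos(1 − 2y/D) = 3.487 rad. Then A = (D²/8)(θ − sin θ) = 0.2376 m² and P = Dθ/2 = 1.229 m.
Hydraulic radius R = A/P = 0.2376/1.229 = 0.1933 m.
Manning's equation: Q = (1/n) A R^(2/3) S^(1/2) = (1/0.027) × 0.2376 × 0.1933^(2/3) × 0.017^(1/2) = 0.384 m³/s.

Q = 0.384 m³/s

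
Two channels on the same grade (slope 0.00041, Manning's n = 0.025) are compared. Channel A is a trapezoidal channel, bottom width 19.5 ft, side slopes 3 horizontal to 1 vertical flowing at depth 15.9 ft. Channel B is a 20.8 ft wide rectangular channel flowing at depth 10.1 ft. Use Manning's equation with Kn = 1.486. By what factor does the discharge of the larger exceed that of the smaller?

Channel A: With bottom width b = 19.5 ft and side slope z = 3: A = (b + zy)y = (19.5 + 3×15.9)×15.9 = 1068 ft²; P = b + 2y√(1+z²) = 19.5 + 2×15.9×3.162 = 120.1 ft. Hydraulic radius R = A/P = 1068/120.1 = 8.9 ft. Q_A = (1.486/0.025)·1068·8.9^(2/3)·√0.00041 = 5523 ft³/s.
Channel B: Flow area A = b·y = 20.8 × 10.1 = 210.1 ft². Wetted perimeter P = b + 2y = 20.8 + 2×10.1 = 41 ft. Hydraulic radius R = A/P = 210.1/41 = 5.124 ft. Q_B = (1.486/0.025)·210.1·5.124^(2/3)·√0.00041 = 751.5 ft³/s.
The larger discharge is 5523 ft³/s and the smaller is 751.5 ft³/s; the ratio is 7.35.

7.35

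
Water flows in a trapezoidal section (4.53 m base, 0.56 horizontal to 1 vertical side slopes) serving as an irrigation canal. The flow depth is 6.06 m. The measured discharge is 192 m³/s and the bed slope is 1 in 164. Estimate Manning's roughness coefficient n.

n = 0.037

With bottom width b = 4.53 m and side slope z = 0.56: A = (b + zy)y = (4.53 + 0.56×6.06)×6.06 = 48.02 m²; P = b + 2y√(1+z²) = 4.53 + 2×6.06×1.146 = 18.42 m.
Hydraulic radius R = A/P = 48.02/18.42 = 2.607 m.
Rearranging Manning's equation: n = (1/Q) A R^(2/3) S^(1/2) = (1/192) × 48.02 × 2.607^(2/3) × √0.006098 = 0.037.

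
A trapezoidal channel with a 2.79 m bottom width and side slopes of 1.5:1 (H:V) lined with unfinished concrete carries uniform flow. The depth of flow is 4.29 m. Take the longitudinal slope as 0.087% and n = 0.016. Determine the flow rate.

Q = 122 m³/s

With bottom width b = 2.79 m and side slope z = 1.5: A = (b + zy)y = (2.79 + 1.5×4.29)×4.29 = 39.58 m²; P = b + 2y√(1+z²) = 2.79 + 2×4.29×1.803 = 18.26 m.
Hydraulic radius R = A/P = 39.58/18.26 = 2.168 m.
Manning's equation: Q = (1/n) A R^(2/3) S^(1/2) = (1/0.016) × 39.58 × 2.168^(2/3) × 0.00087^(1/2) = 122 m³/s.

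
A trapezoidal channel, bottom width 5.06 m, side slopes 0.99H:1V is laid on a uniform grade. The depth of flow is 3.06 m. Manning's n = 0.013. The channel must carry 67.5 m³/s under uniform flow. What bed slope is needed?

S = 0.000569

With bottom width b = 5.06 m and side slope z = 0.99: A = (b + zy)y = (5.06 + 0.99×3.06)×3.06 = 24.75 m²; P = b + 2y√(1+z²) = 5.06 + 2×3.06×1.407 = 13.67 m.
Hydraulic radius R = A/P = 24.75/13.67 = 1.811 m.
From Manning's equation, S = [nQ / (1 A R^(2/3))]² = [0.013 × 67.5 / (1 × 24.75 × 1.811^(2/3))]² = 0.000569.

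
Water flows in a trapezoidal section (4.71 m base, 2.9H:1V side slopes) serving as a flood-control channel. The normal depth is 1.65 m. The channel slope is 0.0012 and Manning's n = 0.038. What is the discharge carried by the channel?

Q = 14.8 m³/s

With bottom width b = 4.71 m and side slope z = 2.9: A = (b + zy)y = (4.71 + 2.9×1.65)×1.65 = 15.67 m²; P = b + 2y√(1+z²) = 4.71 + 2×1.65×3.068 = 14.83 m.
Hydraulic radius R = A/P = 15.67/14.83 = 1.056 m.
Manning's equation: Q = (1/n) A R^(2/3) S^(1/2) = (1/0.038) × 15.67 × 1.056^(2/3) × 0.0012^(1/2) = 14.8 m³/s.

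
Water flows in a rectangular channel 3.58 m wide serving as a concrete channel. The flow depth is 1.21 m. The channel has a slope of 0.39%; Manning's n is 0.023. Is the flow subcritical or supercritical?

Flow area A = b·y = 3.58 × 1.21 = 4.332 m². Wetted perimeter P = b + 2y = 3.58 + 2×1.21 = 6 m.
Hydraulic radius R = A/P = 4.332/6 = 0.722 m.
V = (1/n) R^(2/3) √S = (1/0.023) × 0.722^(2/3) × √0.0039 = 2.185 m/s. Hydraulic depth D_h = A/T = 4.332/3.58 = 1.21 m.
Froude number Fr = V/√(g·D_h) = 2.185/√(9.81×1.21) = 0.634, which is less than 1, so the flow is subcritical.

subcritical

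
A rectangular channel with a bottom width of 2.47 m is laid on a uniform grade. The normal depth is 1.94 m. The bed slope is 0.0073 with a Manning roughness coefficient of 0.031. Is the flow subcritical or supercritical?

Flow area A = b·y = 2.47 × 1.94 = 4.792 m². Wetted perimeter P = b + 2y = 2.47 + 2×1.94 = 6.35 m.
Hydraulic radius R = A/P = 4.792/6.35 = 0.7546 m.
V = (1/n) R^(2/3) √S = (1/0.031) × 0.7546^(2/3) × √0.0073 = 2.284 m/s. Hydraulic depth D_h = A/T = 4.792/2.47 = 1.94 m.
Froude number Fr = V/√(g·D_h) = 2.284/√(9.81×1.94) = 0.524, which is less than 1, so the flow is subcritical.

subcritical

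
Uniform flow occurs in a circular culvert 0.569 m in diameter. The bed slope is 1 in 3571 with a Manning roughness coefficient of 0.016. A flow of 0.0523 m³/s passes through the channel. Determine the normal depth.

y_n = 0.358 m

Manning's equation rearranged: A R^(2/3) = nQ / (1·√S) = 0.016 × 0.0523 / (√0.00028) = 0.05001.
At y = 0.438 m: A R^(2/3) = 0.06507 — high.
At y = 0.279 m: A R^(2/3) = 0.03351 — low.
At y = 0.358 m: A R^(2/3) = 0.04999 — ≈ 0.05001.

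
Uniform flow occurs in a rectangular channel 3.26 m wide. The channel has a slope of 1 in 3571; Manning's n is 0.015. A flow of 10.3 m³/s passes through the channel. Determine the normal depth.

y_n = 2.78 m

Manning's equation rearranged: A R^(2/3) = nQ / (1·√S) = 0.015 × 10.3 / (√0.00028) = 9.233.
At y = 3.29 m: A R^(2/3) = 11.36 — too large.
At y = 2.03 m: A R^(2/3) = 6.188 — too small.
At y = 2.78 m: A R^(2/3) = 9.228 — ≈ 9.233.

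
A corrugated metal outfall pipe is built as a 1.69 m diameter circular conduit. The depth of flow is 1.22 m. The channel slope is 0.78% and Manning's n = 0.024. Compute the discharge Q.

For a circular section of diameter D = 1.69 m at depth y = 1.22 m, the central angle is θ = 2 arccos(1 − 2y/D) = 4.061 rad. Then A = (D²/8)(θ − sin θ) = 1.734 m² and P = Dθ/2 = 3.432 m.
Hydraulic radius R = A/P = 1.734/3.432 = 0.5052 m.
Manning's equation: Q = (1/n) A R^(2/3) S^(1/2) = (1/0.024) × 1.734 × 0.5052^(2/3) × 0.0078^(1/2) = 4.05 m³/s.

Q = 4.05 m³/s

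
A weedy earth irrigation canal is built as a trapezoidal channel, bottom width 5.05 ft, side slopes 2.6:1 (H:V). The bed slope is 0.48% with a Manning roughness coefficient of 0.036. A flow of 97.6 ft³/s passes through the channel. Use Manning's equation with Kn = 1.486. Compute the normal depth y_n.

y_n = 2.37 ft

Manning's equation rearranged: A R^(2/3) = nQ / (1.486·√S) = 0.036 × 97.6 / (1.486 × √0.0048) = 34.13.
Trying y = 1.82 ft: A R^(2/3) = 19.79 — low.
Trying y = 2.84 ft: A R^(2/3) = 50.14 — high.
Trying y = 2.37 ft: A R^(2/3) = 34.13 — ≈ 34.13.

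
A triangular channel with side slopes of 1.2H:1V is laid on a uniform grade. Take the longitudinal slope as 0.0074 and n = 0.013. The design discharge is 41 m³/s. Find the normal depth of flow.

y_n = 2.35 m

Manning's equation rearranged: A R^(2/3) = nQ / (1·√S) = 0.013 × 41 / (√0.0074) = 6.196.
Trying y = 2.56 m: A R^(2/3) = 7.777 — high.
Trying y = 1.67 m: A R^(2/3) = 2.489 — low.
Trying y = 2.35 m: A R^(2/3) = 6.19 — ≈ 6.196.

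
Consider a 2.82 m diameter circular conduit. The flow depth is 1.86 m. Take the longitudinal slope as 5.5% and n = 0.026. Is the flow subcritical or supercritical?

supercritical

For a circular section of diameter D = 2.82 m at depth y = 1.86 m, the central angle is θ = 2 arccos(1 − 2y/D) = 3.791 rad. Then A = (D²/8)(θ − sin θ) = 4.37 m² and P = Dθ/2 = 5.346 m.
Hydraulic radius R = A/P = 4.37/5.346 = 0.8175 m.
V = (1/n) R^(2/3) √S = (1/0.026) × 0.8175^(2/3) × √0.055 = 7.886 m/s. Hydraulic depth D_h = A/T = 4.37/2.673 = 1.635 m.
Froude number Fr = V/√(g·D_h) = 7.886/√(9.81×1.635) = 1.97, which is greater than 1, so the flow is supercritical.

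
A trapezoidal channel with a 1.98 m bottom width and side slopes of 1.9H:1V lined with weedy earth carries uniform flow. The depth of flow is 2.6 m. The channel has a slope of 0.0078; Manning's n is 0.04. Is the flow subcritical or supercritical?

subcritical

With bottom width b = 1.98 m and side slope z = 1.9: A = (b + zy)y = (1.98 + 1.9×2.6)×2.6 = 17.99 m²; P = b + 2y√(1+z²) = 1.98 + 2×2.6×2.147 = 13.14 m.
Hydraulic radius R = A/P = 17.99/13.14 = 1.369 m.
V = (1/n) R^(2/3) √S = (1/0.04) × 1.369^(2/3) × √0.0078 = 2.722 m/s. Hydraulic depth D_h = A/T = 17.99/11.86 = 1.517 m.
Froude number Fr = V/√(g·D_h) = 2.722/√(9.81×1.517) = 0.706, which is less than 1, so the flow is subcritical.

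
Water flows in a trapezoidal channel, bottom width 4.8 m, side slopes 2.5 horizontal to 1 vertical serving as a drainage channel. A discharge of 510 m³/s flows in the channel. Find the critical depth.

At critical depth, Q² T / (g A³) = 1, i.e. A³/T = Q²/g = 510²/9.81 = 26510.
At y = 3.75 m: A³/T = 6378 — low.
At y = 6.21 m: A³/T = 56090 — high.
At y = 5.24 m: A³/T = 26620 — ≈ 26510.

y_c = 5.24 m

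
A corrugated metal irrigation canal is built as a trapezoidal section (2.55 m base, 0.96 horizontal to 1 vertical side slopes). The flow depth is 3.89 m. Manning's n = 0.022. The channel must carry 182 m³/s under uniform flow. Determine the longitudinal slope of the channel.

With bottom width b = 2.55 m and side slope z = 0.96: A = (b + zy)y = (2.55 + 0.96×3.89)×3.89 = 24.45 m²; P = b + 2y√(1+z²) = 2.55 + 2×3.89×1.386 = 13.33 m.
Hydraulic radius R = A/P = 24.45/13.33 = 1.833 m.
From Manning's equation, S = [nQ / (1 A R^(2/3))]² = [0.022 × 182 / (1 × 24.45 × 1.833^(2/3))]² = 0.012.

S = 0.012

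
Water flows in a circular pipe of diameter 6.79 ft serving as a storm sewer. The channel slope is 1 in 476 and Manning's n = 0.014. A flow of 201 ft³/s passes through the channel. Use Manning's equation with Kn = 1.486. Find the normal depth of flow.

y_n = 4.6 ft

Manning's equation rearranged: A R^(2/3) = nQ / (1.486·√S) = 0.014 × 201 / (1.486 × √0.002101) = 41.32.
Try y = 5.69 ft: A R^(2/3) = 52.51 — over.
Try y = 3.48 ft: A R^(2/3) = 26.86 — short.
Try y = 4.6 ft: A R^(2/3) = 41.3 — matches.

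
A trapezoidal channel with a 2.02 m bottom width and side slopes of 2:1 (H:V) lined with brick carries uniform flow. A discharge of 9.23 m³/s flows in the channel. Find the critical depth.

y_c = 0.945 m

At critical depth, Q² T / (g A³) = 1, i.e. A³/T = Q²/g = 9.23²/9.81 = 8.684.
Trying y = 0.794 m: A³/T = 4.525 — low.
Trying y = 0.945 m: A³/T = 8.698 — close enough.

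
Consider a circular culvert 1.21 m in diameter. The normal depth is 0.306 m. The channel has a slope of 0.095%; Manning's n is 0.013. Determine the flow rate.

Q = 0.172 m³/s

For a circular section of diameter D = 1.21 m at depth y = 0.306 m, the central angle is θ = 2 arccos(1 − 2y/D) = 2.108 rad. Then A = (D²/8)(θ − sin θ) = 0.2285 m² and P = Dθ/2 = 1.275 m.
Hydraulic radius R = A/P = 0.2285/1.275 = 0.1792 m.
Manning's equation: Q = (1/n) A R^(2/3) S^(1/2) = (1/0.013) × 0.2285 × 0.1792^(2/3) × 0.00095^(1/2) = 0.172 m³/s.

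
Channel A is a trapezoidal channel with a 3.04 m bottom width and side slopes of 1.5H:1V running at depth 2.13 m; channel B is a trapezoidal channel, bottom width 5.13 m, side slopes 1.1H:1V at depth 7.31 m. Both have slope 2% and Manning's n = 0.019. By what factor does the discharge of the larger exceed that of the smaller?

14.7

Channel A: With bottom width b = 3.04 m and side slope z = 1.5: A = (b + zy)y = (3.04 + 1.5×2.13)×2.13 = 13.28 m²; P = b + 2y√(1+z²) = 3.04 + 2×2.13×1.803 = 10.72 m. Hydraulic radius R = A/P = 13.28/10.72 = 1.239 m. Q_A = (1/0.019)·13.28·1.239^(2/3)·√0.02 = 114 m³/s.
Channel B: With bottom width b = 5.13 m and side slope z = 1.1: A = (b + zy)y = (5.13 + 1.1×7.31)×7.31 = 96.28 m²; P = b + 2y√(1+z²) = 5.13 + 2×7.31×1.487 = 26.86 m. Hydraulic radius R = A/P = 96.28/26.86 = 3.584 m. Q_B = (1/0.019)·96.28·3.584^(2/3)·√0.02 = 1678 m³/s.
The larger discharge is 1678 m³/s and the smaller is 114 m³/s; the ratio is 14.7.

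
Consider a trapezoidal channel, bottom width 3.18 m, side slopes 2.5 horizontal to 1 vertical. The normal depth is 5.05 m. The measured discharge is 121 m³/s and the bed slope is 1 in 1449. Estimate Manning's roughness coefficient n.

With bottom width b = 3.18 m and side slope z = 2.5: A = (b + zy)y = (3.18 + 2.5×5.05)×5.05 = 79.82 m²; P = b + 2y√(1+z²) = 3.18 + 2×5.05×2.693 = 30.38 m.
Hydraulic radius R = A/P = 79.82/30.38 = 2.628 m.
Rearranging Manning's equation: n = (1/Q) A R^(2/3) S^(1/2) = (1/121) × 79.82 × 2.628^(2/3) × √0.0006901 = 0.033.

n = 0.033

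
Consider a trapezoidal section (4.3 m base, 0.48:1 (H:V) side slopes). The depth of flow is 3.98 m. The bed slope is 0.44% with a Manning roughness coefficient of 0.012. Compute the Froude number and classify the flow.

supercritical

With bottom width b = 4.3 m and side slope z = 0.48: A = (b + zy)y = (4.3 + 0.48×3.98)×3.98 = 24.72 m²; P = b + 2y√(1+z²) = 4.3 + 2×3.98×1.109 = 13.13 m.
Hydraulic radius R = A/P = 24.72/13.13 = 1.883 m.
V = (1/n) R^(2/3) √S = (1/0.012) × 1.883^(2/3) × √0.0044 = 8.428 m/s. Hydraulic depth D_h = A/T = 24.72/8.121 = 3.044 m.
Froude number Fr = V/√(g·D_h) = 8.428/√(9.81×3.044) = 1.54, which is greater than 1, so the flow is supercritical.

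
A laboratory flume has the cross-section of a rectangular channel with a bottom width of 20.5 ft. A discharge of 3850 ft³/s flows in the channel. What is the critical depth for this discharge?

y_c = 10.3 ft

For a rectangular channel, critical depth y_c = (q²/g)^(1/3) where q = Q/b = 3850/20.5 = 187.8 ft²/s.
So y_c = (187.8²/32.2)^(1/3) = 10.3 ft.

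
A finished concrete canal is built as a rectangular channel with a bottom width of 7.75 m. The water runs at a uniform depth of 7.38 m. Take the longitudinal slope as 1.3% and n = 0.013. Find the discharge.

Flow area A = b·y = 7.75 × 7.38 = 57.2 m². Wetted perimeter P = b + 2y = 7.75 + 2×7.38 = 22.51 m.
Hydraulic radius R = A/P = 57.2/22.51 = 2.541 m.
Manning's equation: Q = (1/n) A R^(2/3) S^(1/2) = (1/0.013) × 57.2 × 2.541^(2/3) × 0.013^(1/2) = 934 m³/s.

Q = 934 m³/s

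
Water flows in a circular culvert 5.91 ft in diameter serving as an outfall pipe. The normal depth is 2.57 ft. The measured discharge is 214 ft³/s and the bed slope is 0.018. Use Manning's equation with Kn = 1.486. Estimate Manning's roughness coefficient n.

n = 0.013

For a circular section of diameter D = 5.91 ft at depth y = 2.57 ft, the central angle is θ = 2 arccos(1 − 2y/D) = 2.88 rad. Then A = (D²/8)(θ − sin θ) = 11.45 ft² and P = Dθ/2 = 8.511 ft.
Hydraulic radius R = A/P = 11.45/8.511 = 1.345 ft.
Rearranging Manning's equation: n = (1.486/Q) A R^(2/3) S^(1/2) = (1.486/214) × 11.45 × 1.345^(2/3) × √0.018 = 0.013.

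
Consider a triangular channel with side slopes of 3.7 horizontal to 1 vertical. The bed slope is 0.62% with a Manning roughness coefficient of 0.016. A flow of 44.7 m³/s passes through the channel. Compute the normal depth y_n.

Manning's equation rearranged: A R^(2/3) = nQ / (1·√S) = 0.016 × 44.7 / (√0.0062) = 9.083.
At y = 1.26 m: A R^(2/3) = 4.217 — too small.
At y = 2 m: A R^(2/3) = 14.46 — too large.
At y = 1.68 m: A R^(2/3) = 9.081 — ≈ 9.083.

y_n = 1.68 m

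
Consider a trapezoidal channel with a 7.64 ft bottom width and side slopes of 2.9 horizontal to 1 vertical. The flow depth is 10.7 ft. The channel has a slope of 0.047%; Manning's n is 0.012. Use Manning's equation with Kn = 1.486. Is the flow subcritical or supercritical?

subcritical

With bottom width b = 7.64 ft and side slope z = 2.9: A = (b + zy)y = (7.64 + 2.9×10.7)×10.7 = 413.8 ft²; P = b + 2y√(1+z²) = 7.64 + 2×10.7×3.068 = 73.29 ft.
Hydraulic radius R = A/P = 413.8/73.29 = 5.646 ft.
V = (1.486/n) R^(2/3) √S = (1.486/0.012) × 5.646^(2/3) × √0.00047 = 8.512 ft/s. Hydraulic depth D_h = A/T = 413.8/69.7 = 5.936 ft.
Froude number Fr = V/√(g·D_h) = 8.512/√(32.2×5.936) = 0.616, which is less than 1, so the flow is subcritical.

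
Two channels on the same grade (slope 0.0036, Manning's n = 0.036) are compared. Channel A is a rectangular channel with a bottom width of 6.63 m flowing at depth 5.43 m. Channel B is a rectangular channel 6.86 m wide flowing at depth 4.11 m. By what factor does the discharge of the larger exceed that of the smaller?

Channel A: Flow area A = b·y = 6.63 × 5.43 = 36 m². Wetted perimeter P = b + 2y = 6.63 + 2×5.43 = 17.49 m. Hydraulic radius R = A/P = 36/17.49 = 2.058 m. Q_A = (1/0.036)·36·2.058^(2/3)·√0.0036 = 97.09 m³/s.
Channel B: Flow area A = b·y = 6.86 × 4.11 = 28.19 m². Wetted perimeter P = b + 2y = 6.86 + 2×4.11 = 15.08 m. Hydraulic radius R = A/P = 28.19/15.08 = 1.87 m. Q_B = (1/0.036)·28.19·1.87^(2/3)·√0.0036 = 71.32 m³/s.
The larger discharge is 97.09 m³/s and the smaller is 71.32 m³/s; the ratio is 1.36.

1.36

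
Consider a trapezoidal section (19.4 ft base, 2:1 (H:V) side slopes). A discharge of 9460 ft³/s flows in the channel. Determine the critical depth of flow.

At critical depth, Q² T / (g A³) = 1, i.e. A³/T = Q²/g = 9460²/32.2 = 2779000.
Try y = 10.2 ft: A³/T = 1111000 — low.
Try y = 15 ft: A³/T = 5124000 — high.
Try y = 12.9 ft: A³/T = 2792000 — close enough.

y_c = 12.9 ft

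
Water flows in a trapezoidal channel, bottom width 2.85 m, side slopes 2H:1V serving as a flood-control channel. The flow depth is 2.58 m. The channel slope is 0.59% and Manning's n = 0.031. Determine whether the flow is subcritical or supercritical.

With bottom width b = 2.85 m and side slope z = 2: A = (b + zy)y = (2.85 + 2×2.58)×2.58 = 20.67 m²; P = b + 2y√(1+z²) = 2.85 + 2×2.58×2.236 = 14.39 m.
Hydraulic radius R = A/P = 20.67/14.39 = 1.436 m.
V = (1/n) R^(2/3) √S = (1/0.031) × 1.436^(2/3) × √0.0059 = 3.154 m/s. Hydraulic depth D_h = A/T = 20.67/13.17 = 1.569 m.
Froude number Fr = V/√(g·D_h) = 3.154/√(9.81×1.569) = 0.804, which is less than 1, so the flow is subcritical.

subcritical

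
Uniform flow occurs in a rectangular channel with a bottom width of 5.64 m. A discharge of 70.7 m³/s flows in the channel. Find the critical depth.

For a rectangular channel, critical depth y_c = (q²/g)^(1/3) where q = Q/b = 70.7/5.64 = 12.54 m²/s.
So y_c = (12.54²/9.81)^(1/3) = 2.52 m.

y_c = 2.52 m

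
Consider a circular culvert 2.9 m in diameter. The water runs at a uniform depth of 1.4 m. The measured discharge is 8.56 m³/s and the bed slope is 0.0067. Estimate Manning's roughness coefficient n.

For a circular section of diameter D = 2.9 m at depth y = 1.4 m, the central angle is θ = 2 arccos(1 − 2y/D) = 3.073 rad. Then A = (D²/8)(θ − sin θ) = 3.158 m² and P = Dθ/2 = 4.455 m.
Hydraulic radius R = A/P = 3.158/4.455 = 0.7087 m.
Rearranging Manning's equation: n = (1/Q) A R^(2/3) S^(1/2) = (1/8.56) × 3.158 × 0.7087^(2/3) × √0.0067 = 0.024.

n = 0.024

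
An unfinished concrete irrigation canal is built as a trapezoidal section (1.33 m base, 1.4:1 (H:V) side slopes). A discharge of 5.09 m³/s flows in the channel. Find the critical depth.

At critical depth, Q² T / (g A³) = 1, i.e. A³/T = Q²/g = 5.09²/9.81 = 2.641.
Trying y = 0.718 m: A³/T = 1.411 — low.
Trying y = 0.849 m: A³/T = 2.637 — matches.

y_c = 0.849 m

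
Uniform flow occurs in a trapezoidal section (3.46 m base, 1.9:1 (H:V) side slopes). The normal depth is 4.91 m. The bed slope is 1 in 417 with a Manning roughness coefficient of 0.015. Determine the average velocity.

With bottom width b = 3.46 m and side slope z = 1.9: A = (b + zy)y = (3.46 + 1.9×4.91)×4.91 = 62.79 m²; P = b + 2y√(1+z²) = 3.46 + 2×4.91×2.147 = 24.54 m.
Hydraulic radius R = A/P = 62.79/24.54 = 2.558 m.
From Manning's equation, V = (1/n) R^(2/3) S^(1/2) = (1/0.015) × 2.558^(2/3) × 0.002398^(1/2) = 6.11 m/s.

V = 6.11 m/s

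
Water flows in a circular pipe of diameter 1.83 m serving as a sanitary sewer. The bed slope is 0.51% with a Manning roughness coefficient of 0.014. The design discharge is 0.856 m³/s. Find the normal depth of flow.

y_n = 0.405 m

Manning's equation rearranged: A R^(2/3) = nQ / (1·√S) = 0.014 × 0.856 / (√0.0051) = 0.1678.
Trying y = 0.45 m: A R^(2/3) = 0.207 — too large.
Trying y = 0.405 m: A R^(2/3) = 0.1677 — ≈ 0.1678.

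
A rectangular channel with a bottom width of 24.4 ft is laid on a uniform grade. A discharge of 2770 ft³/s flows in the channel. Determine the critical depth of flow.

y_c = 7.37 ft

For a rectangular channel, critical depth y_c = (q²/g)^(1/3) where q = Q/b = 2770/24.4 = 113.5 ft²/s.
So y_c = (113.5²/32.2)^(1/3) = 7.37 ft.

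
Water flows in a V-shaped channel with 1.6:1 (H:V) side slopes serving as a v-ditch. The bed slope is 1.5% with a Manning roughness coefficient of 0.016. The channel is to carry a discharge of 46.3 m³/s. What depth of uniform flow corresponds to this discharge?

y_n = 2.04 m

Manning's equation rearranged: A R^(2/3) = nQ / (1·√S) = 0.016 × 46.3 / (√0.015) = 6.049.
Trying y = 1.49 m: A R^(2/3) = 2.615 — short.
Trying y = 2.31 m: A R^(2/3) = 8.42 — over.
Trying y = 2.04 m: A R^(2/3) = 6.045 — matches.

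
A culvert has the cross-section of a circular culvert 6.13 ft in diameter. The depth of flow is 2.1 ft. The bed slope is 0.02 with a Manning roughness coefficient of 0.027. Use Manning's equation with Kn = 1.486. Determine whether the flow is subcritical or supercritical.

supercritical

For a circular section of diameter D = 6.13 ft at depth y = 2.1 ft, the central angle is θ = 2 arccos(1 − 2y/D) = 2.501 rad. Then A = (D²/8)(θ − sin θ) = 8.94 ft² and P = Dθ/2 = 7.666 ft.
Hydraulic radius R = A/P = 8.94/7.666 = 1.166 ft.
V = (1.486/n) R^(2/3) √S = (1.486/0.027) × 1.166^(2/3) × √0.02 = 8.624 ft/s. Hydraulic depth D_h = A/T = 8.94/5.818 = 1.537 ft.
Froude number Fr = V/√(g·D_h) = 8.624/√(32.2×1.537) = 1.23, which is greater than 1, so the flow is supercritical.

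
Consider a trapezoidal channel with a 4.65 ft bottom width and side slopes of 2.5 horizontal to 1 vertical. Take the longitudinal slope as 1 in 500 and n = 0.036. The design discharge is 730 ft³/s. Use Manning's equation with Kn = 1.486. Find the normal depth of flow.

Manning's equation rearranged: A R^(2/3) = nQ / (1.486·√S) = 0.036 × 730 / (1.486 × √0.002) = 395.4.
Trying y = 6.09 ft: A R^(2/3) = 264.6 — too small.
Trying y = 8.33 ft: A R^(2/3) = 559.9 — too large.
Trying y = 7.21 ft: A R^(2/3) = 395.3 — matches.

y_n = 7.21 ft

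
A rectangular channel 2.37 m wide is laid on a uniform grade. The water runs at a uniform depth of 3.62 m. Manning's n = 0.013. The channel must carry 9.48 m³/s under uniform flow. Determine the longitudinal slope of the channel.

S = 0.00024

Flow area A = b·y = 2.37 × 3.62 = 8.579 m². Wetted perimeter P = b + 2y = 2.37 + 2×3.62 = 9.61 m.
Hydraulic radius R = A/P = 8.579/9.61 = 0.8928 m.
From Manning's equation, S = [nQ / (1 A R^(2/3))]² = [0.013 × 9.48 / (1 × 8.579 × 0.8928^(2/3))]² = 0.00024.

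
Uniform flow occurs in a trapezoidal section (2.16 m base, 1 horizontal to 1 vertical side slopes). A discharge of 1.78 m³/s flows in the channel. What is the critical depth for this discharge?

At critical depth, Q² T / (g A³) = 1, i.e. A³/T = Q²/g = 1.78²/9.81 = 0.323.
At y = 0.278 m: A³/T = 0.1146 — too small.
At y = 0.429 m: A³/T = 0.454 — too large.
At y = 0.386 m: A³/T = 0.3237 — close enough.

y_c = 0.386 m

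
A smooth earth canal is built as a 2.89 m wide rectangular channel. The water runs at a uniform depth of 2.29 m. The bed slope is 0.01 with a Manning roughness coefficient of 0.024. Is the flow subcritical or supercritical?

subcritical

Flow area A = b·y = 2.89 × 2.29 = 6.618 m². Wetted perimeter P = b + 2y = 2.89 + 2×2.29 = 7.47 m.
Hydraulic radius R = A/P = 6.618/7.47 = 0.886 m.
V = (1/n) R^(2/3) √S = (1/0.024) × 0.886^(2/3) × √0.01 = 3.844 m/s. Hydraulic depth D_h = A/T = 6.618/2.89 = 2.29 m.
Froude number Fr = V/√(g·D_h) = 3.844/√(9.81×2.29) = 0.811, which is less than 1, so the flow is subcritical.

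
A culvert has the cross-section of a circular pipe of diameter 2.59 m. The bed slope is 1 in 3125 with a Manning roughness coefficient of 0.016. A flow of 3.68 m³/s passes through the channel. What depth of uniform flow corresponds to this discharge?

Manning's equation rearranged: A R^(2/3) = nQ / (1·√S) = 0.016 × 3.68 / (√0.00032) = 3.291.
Try y = 2.31 m: A R^(2/3) = 4.186 — over.
Try y = 1.55 m: A R^(2/3) = 2.639 — short.
Try y = 1.81 m: A R^(2/3) = 3.294 — close enough.

y_n = 1.81 m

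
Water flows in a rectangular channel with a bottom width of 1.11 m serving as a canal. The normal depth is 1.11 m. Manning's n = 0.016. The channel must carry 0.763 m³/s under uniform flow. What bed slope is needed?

Flow area A = b·y = 1.11 × 1.11 = 1.232 m². Wetted perimeter P = b + 2y = 1.11 + 2×1.11 = 3.33 m.
Hydraulic radius R = A/P = 1.232/3.33 = 0.37 m.
From Manning's equation, S = [nQ / (1 A R^(2/3))]² = [0.016 × 0.763 / (1 × 1.232 × 0.37^(2/3))]² = 0.00037.

S = 0.00037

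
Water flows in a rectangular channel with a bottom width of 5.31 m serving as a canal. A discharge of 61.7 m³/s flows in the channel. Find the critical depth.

For a rectangular channel, critical depth y_c = (q²/g)^(1/3) where q = Q/b = 61.7/5.31 = 11.62 m²/s.
So y_c = (11.62²/9.81)^(1/3) = 2.4 m.

y_c = 2.4 m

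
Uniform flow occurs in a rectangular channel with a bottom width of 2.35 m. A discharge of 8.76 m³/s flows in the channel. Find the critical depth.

For a rectangular channel, critical depth y_c = (q²/g)^(1/3) where q = Q/b = 8.76/2.35 = 3.728 m²/s.
So y_c = (3.728²/9.81)^(1/3) = 1.12 m.

y_c = 1.12 m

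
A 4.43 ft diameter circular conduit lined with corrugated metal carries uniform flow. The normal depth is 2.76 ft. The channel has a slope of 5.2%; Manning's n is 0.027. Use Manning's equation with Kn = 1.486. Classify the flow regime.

supercritical

For a circular section of diameter D = 4.43 ft at depth y = 2.76 ft, the central angle is θ = 2 arccos(1 − 2y/D) = 3.639 rad. Then A = (D²/8)(θ − sin θ) = 10.1 ft² and P = Dθ/2 = 8.06 ft.
Hydraulic radius R = A/P = 10.1/8.06 = 1.253 ft.
V = (1.486/n) R^(2/3) √S = (1.486/0.027) × 1.253^(2/3) × √0.052 = 14.58 ft/s. Hydraulic depth D_h = A/T = 10.1/4.294 = 2.351 ft.
Froude number Fr = V/√(g·D_h) = 14.58/√(32.2×2.351) = 1.68, which is greater than 1, so the flow is supercritical.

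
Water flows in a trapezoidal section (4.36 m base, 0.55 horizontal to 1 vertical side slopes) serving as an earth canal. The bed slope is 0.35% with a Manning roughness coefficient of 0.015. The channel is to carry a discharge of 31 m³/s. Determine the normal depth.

y_n = 1.51 m

Manning's equation rearranged: A R^(2/3) = nQ / (1·√S) = 0.015 × 31 / (√0.0035) = 7.86.
Try y = 1.04 m: A R^(2/3) = 4.278 — low.
Try y = 1.51 m: A R^(2/3) = 7.858 — ≈ 7.86.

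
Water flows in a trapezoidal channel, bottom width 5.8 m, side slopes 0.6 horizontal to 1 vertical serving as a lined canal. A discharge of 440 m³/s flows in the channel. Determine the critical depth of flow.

At critical depth, Q² T / (g A³) = 1, i.e. A³/T = Q²/g = 440²/9.81 = 19730.
At y = 8.28 m: A³/T = 45040 — too large.
At y = 5.25 m: A³/T = 8574 — too small.
At y = 6.62 m: A³/T = 19700 — ≈ 19730.

y_c = 6.62 m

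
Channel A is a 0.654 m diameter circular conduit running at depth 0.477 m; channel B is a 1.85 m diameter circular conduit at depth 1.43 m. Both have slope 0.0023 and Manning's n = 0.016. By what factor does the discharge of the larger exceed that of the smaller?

17.1

Channel A: For a circular section of diameter D = 0.654 m at depth y = 0.477 m, the central angle is θ = 2 arccos(1 − 2y/D) = 4.095 rad. Then A = (D²/8)(θ − sin θ) = 0.2625 m² and P = Dθ/2 = 1.339 m. Hydraulic radius R = A/P = 0.2625/1.339 = 0.1961 m. Q_A = (1/0.016)·0.2625·0.1961^(2/3)·√0.0023 = 0.2655 m³/s.
Channel B: For a circular section of diameter D = 1.85 m at depth y = 1.43 m, the central angle is θ = 2 arccos(1 − 2y/D) = 4.297 rad. Then A = (D²/8)(θ − sin θ) = 2.23 m² and P = Dθ/2 = 3.974 m. Hydraulic radius R = A/P = 2.23/3.974 = 0.561 m. Q_B = (1/0.016)·2.23·0.561^(2/3)·√0.0023 = 4.546 m³/s.
The larger discharge is 4.546 m³/s and the smaller is 0.2655 m³/s; the ratio is 17.1.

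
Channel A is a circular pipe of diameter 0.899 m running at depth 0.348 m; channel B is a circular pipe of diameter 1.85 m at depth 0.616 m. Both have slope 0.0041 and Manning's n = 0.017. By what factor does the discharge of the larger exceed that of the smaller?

5.17

Channel A: For a circular section of diameter D = 0.899 m at depth y = 0.348 m, the central angle is θ = 2 arccos(1 − 2y/D) = 2.686 rad. Then A = (D²/8)(θ − sin θ) = 0.2269 m² and P = Dθ/2 = 1.207 m. Hydraulic radius R = A/P = 0.2269/1.207 = 0.1879 m. Q_A = (1/0.017)·0.2269·0.1879^(2/3)·√0.0041 = 0.2804 m³/s.
Channel B: For a circular section of diameter D = 1.85 m at depth y = 0.616 m, the central angle is θ = 2 arccos(1 − 2y/D) = 2.46 rad. Then A = (D²/8)(θ − sin θ) = 0.7832 m² and P = Dθ/2 = 2.276 m. Hydraulic radius R = A/P = 0.7832/2.276 = 0.3441 m. Q_B = (1/0.017)·0.7832·0.3441^(2/3)·√0.0041 = 1.449 m³/s.
The larger discharge is 1.449 m³/s and the smaller is 0.2804 m³/s; the ratio is 5.17.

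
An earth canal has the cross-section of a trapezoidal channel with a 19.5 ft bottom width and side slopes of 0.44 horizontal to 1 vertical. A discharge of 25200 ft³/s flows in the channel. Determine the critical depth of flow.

y_c = 29.7 ft

At critical depth, Q² T / (g A³) = 1, i.e. A³/T = Q²/g = 25200²/32.2 = 19720000.
Try y = 33.5 ft: A³/T = 30810000 — over.
Try y = 23.1 ft: A³/T = 8079000 — short.
Try y = 29.7 ft: A³/T = 19830000 — close enough.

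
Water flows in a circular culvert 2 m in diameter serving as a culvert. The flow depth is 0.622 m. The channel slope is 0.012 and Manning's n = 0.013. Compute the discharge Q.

For a circular section of diameter D = 2 m at depth y = 0.622 m, the central angle is θ = 2 arccos(1 − 2y/D) = 2.366 rad. Then A = (D²/8)(θ − sin θ) = 0.8332 m² and P = Dθ/2 = 2.366 m.
Hydraulic radius R = A/P = 0.8332/2.366 = 0.3521 m.
Manning's equation: Q = (1/n) A R^(2/3) S^(1/2) = (1/0.013) × 0.8332 × 0.3521^(2/3) × 0.012^(1/2) = 3.5 m³/s.

Q = 3.5 m³/s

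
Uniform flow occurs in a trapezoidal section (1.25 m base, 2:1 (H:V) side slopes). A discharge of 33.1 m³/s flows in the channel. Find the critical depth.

At critical depth, Q² T / (g A³) = 1, i.e. A³/T = Q²/g = 33.1²/9.81 = 111.7.
Trying y = 1.34 m: A³/T = 22.09 — low.
Trying y = 2.16 m: A³/T = 176.1 — high.
Trying y = 1.95 m: A³/T = 111.9 — matches.

y_c = 1.95 m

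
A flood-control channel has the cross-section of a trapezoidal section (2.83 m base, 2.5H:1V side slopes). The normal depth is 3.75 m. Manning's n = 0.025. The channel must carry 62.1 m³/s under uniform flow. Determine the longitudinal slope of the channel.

S = 0.00046

With bottom width b = 2.83 m and side slope z = 2.5: A = (b + zy)y = (2.83 + 2.5×3.75)×3.75 = 45.77 m²; P = b + 2y√(1+z²) = 2.83 + 2×3.75×2.693 = 23.02 m.
Hydraulic radius R = A/P = 45.77/23.02 = 1.988 m.
From Manning's equation, S = [nQ / (1 A R^(2/3))]² = [0.025 × 62.1 / (1 × 45.77 × 1.988^(2/3))]² = 0.00046.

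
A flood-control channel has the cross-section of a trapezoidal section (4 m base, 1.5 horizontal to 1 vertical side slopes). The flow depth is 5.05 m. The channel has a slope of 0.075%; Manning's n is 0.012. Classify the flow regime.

With bottom width b = 4 m and side slope z = 1.5: A = (b + zy)y = (4 + 1.5×5.05)×5.05 = 58.45 m²; P = b + 2y√(1+z²) = 4 + 2×5.05×1.803 = 22.21 m.
Hydraulic radius R = A/P = 58.45/22.21 = 2.632 m.
V = (1/n) R^(2/3) √S = (1/0.012) × 2.632^(2/3) × √0.00075 = 4.351 m/s. Hydraulic depth D_h = A/T = 58.45/19.15 = 3.052 m.
Froude number Fr = V/√(g·D_h) = 4.351/√(9.81×3.052) = 0.795, which is less than 1, so the flow is subcritical.

subcritical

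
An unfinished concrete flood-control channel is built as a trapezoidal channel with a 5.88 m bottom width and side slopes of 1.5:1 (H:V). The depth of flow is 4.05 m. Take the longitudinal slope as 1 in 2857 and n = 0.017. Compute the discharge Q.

With bottom width b = 5.88 m and side slope z = 1.5: A = (b + zy)y = (5.88 + 1.5×4.05)×4.05 = 48.42 m²; P = b + 2y√(1+z²) = 5.88 + 2×4.05×1.803 = 20.48 m.
Hydraulic radius R = A/P = 48.42/20.48 = 2.364 m.
Manning's equation: Q = (1/n) A R^(2/3) S^(1/2) = (1/0.017) × 48.42 × 2.364^(2/3) × 0.00035^(1/2) = 94.6 m³/s.

Q = 94.6 m³/s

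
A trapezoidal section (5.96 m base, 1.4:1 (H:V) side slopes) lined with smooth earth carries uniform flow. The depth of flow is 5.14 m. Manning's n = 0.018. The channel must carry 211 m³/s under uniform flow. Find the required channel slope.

With bottom width b = 5.96 m and side slope z = 1.4: A = (b + zy)y = (5.96 + 1.4×5.14)×5.14 = 67.62 m²; P = b + 2y√(1+z²) = 5.96 + 2×5.14×1.72 = 23.65 m.
Hydraulic radius R = A/P = 67.62/23.65 = 2.86 m.
From Manning's equation, S = [nQ / (1 A R^(2/3))]² = [0.018 × 211 / (1 × 67.62 × 2.86^(2/3))]² = 0.000777.

S = 0.000777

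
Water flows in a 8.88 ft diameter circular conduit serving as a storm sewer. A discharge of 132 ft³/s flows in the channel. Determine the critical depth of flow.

y_c = 2.76 ft

At critical depth, Q² T / (g A³) = 1, i.e. A³/T = Q²/g = 132²/32.2 = 541.1.
Try y = 2.37 ft: A³/T = 297.7 — too small.
Try y = 3.12 ft: A³/T = 863.8 — too large.
Try y = 2.76 ft: A³/T = 537.8 — ≈ 541.1.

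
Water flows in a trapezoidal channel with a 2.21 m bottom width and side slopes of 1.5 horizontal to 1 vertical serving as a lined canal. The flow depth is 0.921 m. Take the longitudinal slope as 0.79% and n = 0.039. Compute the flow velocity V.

V = 1.62 m/s

With bottom width b = 2.21 m and side slope z = 1.5: A = (b + zy)y = (2.21 + 1.5×0.921)×0.921 = 3.308 m²; P = b + 2y√(1+z²) = 2.21 + 2×0.921×1.803 = 5.531 m.
Hydraulic radius R = A/P = 3.308/5.531 = 0.5981 m.
From Manning's equation, V = (1/n) R^(2/3) S^(1/2) = (1/0.039) × 0.5981^(2/3) × 0.0079^(1/2) = 1.62 m/s.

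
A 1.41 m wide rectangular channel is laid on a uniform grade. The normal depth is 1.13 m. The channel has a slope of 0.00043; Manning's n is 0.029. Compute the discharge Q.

Q = 0.653 m³/s

Flow area A = b·y = 1.41 × 1.13 = 1.593 m². Wetted perimeter P = b + 2y = 1.41 + 2×1.13 = 3.67 m.
Hydraulic radius R = A/P = 1.593/3.67 = 0.4341 m.
Manning's equation: Q = (1/n) A R^(2/3) S^(1/2) = (1/0.029) × 1.593 × 0.4341^(2/3) × 0.00043^(1/2) = 0.653 m³/s.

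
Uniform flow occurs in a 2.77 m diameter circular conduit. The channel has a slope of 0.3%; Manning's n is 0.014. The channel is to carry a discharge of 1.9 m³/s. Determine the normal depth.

y_n = 0.6 m

Manning's equation rearranged: A R^(2/3) = nQ / (1·√S) = 0.014 × 1.9 / (√0.003) = 0.4856.
Try y = 0.709 m: A R^(2/3) = 0.677 — too large.
Try y = 0.539 m: A R^(2/3) = 0.3907 — too small.
Try y = 0.6 m: A R^(2/3) = 0.4852 — close enough.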